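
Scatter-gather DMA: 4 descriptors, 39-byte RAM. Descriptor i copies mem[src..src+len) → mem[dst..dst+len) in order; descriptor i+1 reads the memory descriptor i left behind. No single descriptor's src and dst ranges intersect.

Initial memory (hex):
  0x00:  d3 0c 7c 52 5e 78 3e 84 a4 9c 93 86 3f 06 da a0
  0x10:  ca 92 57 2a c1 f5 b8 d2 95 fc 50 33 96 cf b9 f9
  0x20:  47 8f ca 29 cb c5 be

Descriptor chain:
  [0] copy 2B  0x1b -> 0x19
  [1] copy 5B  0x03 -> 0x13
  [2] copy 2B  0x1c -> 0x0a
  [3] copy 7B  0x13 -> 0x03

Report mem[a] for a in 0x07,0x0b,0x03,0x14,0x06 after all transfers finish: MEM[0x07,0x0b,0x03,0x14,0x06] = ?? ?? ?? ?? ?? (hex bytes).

#0 dst[0x19+2] := {0x33,0x96}
#1 dst[0x13+5] := {0x52,0x5e,0x78,0x3e,0x84}
#2 dst[0x0a+2] := {0x96,0xcf}
#3 dst[0x03+7] := {0x52,0x5e,0x78,0x3e,0x84,0x95,0x33}
query mem[0x07]=0x84, mem[0x0b]=0xcf, mem[0x03]=0x52, mem[0x14]=0x5e, mem[0x06]=0x3e

MEM[0x07,0x0b,0x03,0x14,0x06] = 84 cf 52 5e 3e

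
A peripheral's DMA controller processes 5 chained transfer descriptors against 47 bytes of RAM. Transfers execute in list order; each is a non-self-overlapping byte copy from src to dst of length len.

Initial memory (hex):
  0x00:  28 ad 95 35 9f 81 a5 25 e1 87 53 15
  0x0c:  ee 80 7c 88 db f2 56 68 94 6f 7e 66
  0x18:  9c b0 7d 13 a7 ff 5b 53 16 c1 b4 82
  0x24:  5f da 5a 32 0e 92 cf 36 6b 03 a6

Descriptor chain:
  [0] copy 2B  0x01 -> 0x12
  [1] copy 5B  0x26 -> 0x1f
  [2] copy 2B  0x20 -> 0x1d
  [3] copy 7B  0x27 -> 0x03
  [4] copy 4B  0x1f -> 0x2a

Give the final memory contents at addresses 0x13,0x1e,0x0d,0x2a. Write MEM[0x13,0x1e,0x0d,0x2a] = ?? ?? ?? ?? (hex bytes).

D0: mem[0x12..0x13] <- [ad 95]
D1: mem[0x1f..0x23] <- [5a 32 0e 92 cf]
D2: mem[0x1d..0x1e] <- [32 0e]
D3: mem[0x03..0x09] <- [32 0e 92 cf 36 6b 03]
D4: mem[0x2a..0x2d] <- [5a 32 0e 92]
query mem[0x13]=0x95, mem[0x1e]=0x0e, mem[0x0d]=0x80, mem[0x2a]=0x5a

MEM[0x13,0x1e,0x0d,0x2a] = 95 0e 80 5a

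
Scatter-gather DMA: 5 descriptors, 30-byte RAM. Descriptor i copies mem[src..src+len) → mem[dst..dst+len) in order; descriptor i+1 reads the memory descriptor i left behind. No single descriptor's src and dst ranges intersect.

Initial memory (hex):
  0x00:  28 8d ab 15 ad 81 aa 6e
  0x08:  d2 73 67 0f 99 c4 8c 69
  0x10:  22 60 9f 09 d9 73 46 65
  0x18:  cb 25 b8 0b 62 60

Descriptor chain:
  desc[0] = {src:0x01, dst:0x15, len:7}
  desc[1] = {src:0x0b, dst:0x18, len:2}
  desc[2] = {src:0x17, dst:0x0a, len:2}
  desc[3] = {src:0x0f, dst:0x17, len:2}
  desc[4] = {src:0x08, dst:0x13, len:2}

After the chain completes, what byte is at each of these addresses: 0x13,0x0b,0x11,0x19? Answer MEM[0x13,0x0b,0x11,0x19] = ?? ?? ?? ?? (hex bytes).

MEM[0x13,0x0b,0x11,0x19] = d2 0f 60 99

[0] 0x01->0x15 len=7 : 8d ab 15 ad 81 aa 6e
[1] 0x0b->0x18 len=2 : 0f 99
[2] 0x17->0x0a len=2 : 15 0f
[3] 0x0f->0x17 len=2 : 69 22
[4] 0x08->0x13 len=2 : d2 73
query mem[0x13]=0xd2, mem[0x0b]=0x0f, mem[0x11]=0x60, mem[0x19]=0x99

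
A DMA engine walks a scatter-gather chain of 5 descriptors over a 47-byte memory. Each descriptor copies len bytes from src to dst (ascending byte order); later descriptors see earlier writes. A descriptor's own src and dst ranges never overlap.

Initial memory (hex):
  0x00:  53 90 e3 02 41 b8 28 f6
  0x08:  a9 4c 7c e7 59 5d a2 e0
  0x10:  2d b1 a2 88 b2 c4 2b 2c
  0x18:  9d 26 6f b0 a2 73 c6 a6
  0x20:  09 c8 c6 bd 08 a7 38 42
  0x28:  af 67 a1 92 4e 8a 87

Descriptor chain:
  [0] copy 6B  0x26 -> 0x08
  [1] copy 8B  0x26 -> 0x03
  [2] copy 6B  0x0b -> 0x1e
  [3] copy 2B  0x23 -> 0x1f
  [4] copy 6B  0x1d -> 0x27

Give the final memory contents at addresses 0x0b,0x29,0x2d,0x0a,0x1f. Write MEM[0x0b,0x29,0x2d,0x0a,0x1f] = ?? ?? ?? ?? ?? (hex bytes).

MEM[0x0b,0x29,0x2d,0x0a,0x1f] = 67 2d 8a 8a 2d

  after D0: wrote 6B at 0x08 = 3842af67a192
  after D1: wrote 8B at 0x03 = 3842af67a1924e8a
  after D2: wrote 6B at 0x1e = 67a192a2e02d
  after D3: wrote 2B at 0x1f = 2d08
  after D4: wrote 6B at 0x27 = 73672d08a2e0
query mem[0x0b]=0x67, mem[0x29]=0x2d, mem[0x2d]=0x8a, mem[0x0a]=0x8a, mem[0x1f]=0x2d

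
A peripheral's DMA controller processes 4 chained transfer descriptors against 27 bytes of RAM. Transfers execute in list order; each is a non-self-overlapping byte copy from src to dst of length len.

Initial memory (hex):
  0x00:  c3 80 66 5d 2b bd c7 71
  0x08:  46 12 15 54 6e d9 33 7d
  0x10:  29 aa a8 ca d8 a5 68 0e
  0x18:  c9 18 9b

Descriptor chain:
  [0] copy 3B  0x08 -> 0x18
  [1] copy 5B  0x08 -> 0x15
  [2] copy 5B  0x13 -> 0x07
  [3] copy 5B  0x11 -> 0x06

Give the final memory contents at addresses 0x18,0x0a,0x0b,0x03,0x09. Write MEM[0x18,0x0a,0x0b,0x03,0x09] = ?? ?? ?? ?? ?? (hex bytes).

  after D0: wrote 3B at 0x18 = 461215
  after D1: wrote 5B at 0x15 = 461215546e
  after D2: wrote 5B at 0x07 = cad8461215
  after D3: wrote 5B at 0x06 = aaa8cad846
query mem[0x18]=0x54, mem[0x0a]=0x46, mem[0x0b]=0x15, mem[0x03]=0x5d, mem[0x09]=0xd8

MEM[0x18,0x0a,0x0b,0x03,0x09] = 54 46 15 5d d8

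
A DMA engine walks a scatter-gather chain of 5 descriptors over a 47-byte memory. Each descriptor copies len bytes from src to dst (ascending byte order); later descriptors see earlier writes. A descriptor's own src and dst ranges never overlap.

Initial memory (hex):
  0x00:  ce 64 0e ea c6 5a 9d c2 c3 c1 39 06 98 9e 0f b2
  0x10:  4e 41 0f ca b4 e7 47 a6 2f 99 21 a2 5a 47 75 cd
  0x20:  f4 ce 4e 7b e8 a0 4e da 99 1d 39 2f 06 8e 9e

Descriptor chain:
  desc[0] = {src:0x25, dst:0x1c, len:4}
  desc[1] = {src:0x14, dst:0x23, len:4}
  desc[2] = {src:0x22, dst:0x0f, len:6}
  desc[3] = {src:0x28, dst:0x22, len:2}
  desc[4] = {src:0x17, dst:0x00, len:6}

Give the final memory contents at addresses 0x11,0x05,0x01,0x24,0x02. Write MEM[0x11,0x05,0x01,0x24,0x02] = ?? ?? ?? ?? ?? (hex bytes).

MEM[0x11,0x05,0x01,0x24,0x02] = e7 a0 2f e7 99

#0 dst[0x1c+4] := {0xa0,0x4e,0xda,0x99}
#1 dst[0x23+4] := {0xb4,0xe7,0x47,0xa6}
#2 dst[0x0f+6] := {0x4e,0xb4,0xe7,0x47,0xa6,0xda}
#3 dst[0x22+2] := {0x99,0x1d}
#4 dst[0x00+6] := {0xa6,0x2f,0x99,0x21,0xa2,0xa0}
query mem[0x11]=0xe7, mem[0x05]=0xa0, mem[0x01]=0x2f, mem[0x24]=0xe7, mem[0x02]=0x99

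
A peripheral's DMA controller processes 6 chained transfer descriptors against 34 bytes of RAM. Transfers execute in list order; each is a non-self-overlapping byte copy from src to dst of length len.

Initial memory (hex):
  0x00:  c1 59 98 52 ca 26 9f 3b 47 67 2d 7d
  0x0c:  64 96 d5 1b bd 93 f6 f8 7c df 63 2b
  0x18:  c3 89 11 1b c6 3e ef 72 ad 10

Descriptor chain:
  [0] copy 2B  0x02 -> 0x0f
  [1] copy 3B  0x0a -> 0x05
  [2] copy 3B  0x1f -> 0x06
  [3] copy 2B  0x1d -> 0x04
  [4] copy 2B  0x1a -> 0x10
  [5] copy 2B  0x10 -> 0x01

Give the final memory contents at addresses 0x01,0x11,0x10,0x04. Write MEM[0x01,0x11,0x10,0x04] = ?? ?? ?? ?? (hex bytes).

[0] 0x02->0x0f len=2 : 98 52
[1] 0x0a->0x05 len=3 : 2d 7d 64
[2] 0x1f->0x06 len=3 : 72 ad 10
[3] 0x1d->0x04 len=2 : 3e ef
[4] 0x1a->0x10 len=2 : 11 1b
[5] 0x10->0x01 len=2 : 11 1b
query mem[0x01]=0x11, mem[0x11]=0x1b, mem[0x10]=0x11, mem[0x04]=0x3e

MEM[0x01,0x11,0x10,0x04] = 11 1b 11 3e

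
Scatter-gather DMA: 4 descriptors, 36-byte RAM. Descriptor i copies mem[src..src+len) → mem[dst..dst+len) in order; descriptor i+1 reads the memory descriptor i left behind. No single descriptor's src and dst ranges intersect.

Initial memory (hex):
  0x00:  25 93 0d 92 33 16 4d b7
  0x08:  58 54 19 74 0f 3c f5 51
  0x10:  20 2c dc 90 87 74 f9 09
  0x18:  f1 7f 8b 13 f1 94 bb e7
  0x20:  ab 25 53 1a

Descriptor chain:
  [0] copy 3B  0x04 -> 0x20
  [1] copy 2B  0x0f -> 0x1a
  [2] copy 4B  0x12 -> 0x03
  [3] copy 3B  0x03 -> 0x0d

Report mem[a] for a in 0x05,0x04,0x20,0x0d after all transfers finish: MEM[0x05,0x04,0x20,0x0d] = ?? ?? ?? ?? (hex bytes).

#0 dst[0x20+3] := {0x33,0x16,0x4d}
#1 dst[0x1a+2] := {0x51,0x20}
#2 dst[0x03+4] := {0xdc,0x90,0x87,0x74}
#3 dst[0x0d+3] := {0xdc,0x90,0x87}
query mem[0x05]=0x87, mem[0x04]=0x90, mem[0x20]=0x33, mem[0x0d]=0xdc

MEM[0x05,0x04,0x20,0x0d] = 87 90 33 dc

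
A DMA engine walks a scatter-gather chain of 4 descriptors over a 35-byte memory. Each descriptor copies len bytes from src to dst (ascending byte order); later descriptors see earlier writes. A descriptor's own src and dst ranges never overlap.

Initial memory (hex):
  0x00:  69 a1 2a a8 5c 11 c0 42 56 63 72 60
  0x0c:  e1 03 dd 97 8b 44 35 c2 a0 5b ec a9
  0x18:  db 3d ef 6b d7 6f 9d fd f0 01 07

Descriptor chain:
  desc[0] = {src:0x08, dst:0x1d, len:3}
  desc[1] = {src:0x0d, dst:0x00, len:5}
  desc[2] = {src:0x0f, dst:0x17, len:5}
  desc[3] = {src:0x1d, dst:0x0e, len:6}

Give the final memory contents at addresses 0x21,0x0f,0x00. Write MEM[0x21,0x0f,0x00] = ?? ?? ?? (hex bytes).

MEM[0x21,0x0f,0x00] = 01 63 03

D0: mem[0x1d..0x1f] <- [56 63 72]
D1: mem[0x00..0x04] <- [03 dd 97 8b 44]
D2: mem[0x17..0x1b] <- [97 8b 44 35 c2]
D3: mem[0x0e..0x13] <- [56 63 72 f0 01 07]
query mem[0x21]=0x01, mem[0x0f]=0x63, mem[0x00]=0x03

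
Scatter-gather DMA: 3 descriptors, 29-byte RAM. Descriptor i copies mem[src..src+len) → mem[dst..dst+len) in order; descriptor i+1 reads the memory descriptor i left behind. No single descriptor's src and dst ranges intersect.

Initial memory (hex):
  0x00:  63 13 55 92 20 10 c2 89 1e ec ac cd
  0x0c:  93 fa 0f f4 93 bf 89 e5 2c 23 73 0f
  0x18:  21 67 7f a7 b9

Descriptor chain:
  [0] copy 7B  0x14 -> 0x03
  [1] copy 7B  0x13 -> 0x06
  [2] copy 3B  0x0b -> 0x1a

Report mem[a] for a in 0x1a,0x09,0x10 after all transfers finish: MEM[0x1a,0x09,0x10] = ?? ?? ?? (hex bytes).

MEM[0x1a,0x09,0x10] = 21 73 93

D0: mem[0x03..0x09] <- [2c 23 73 0f 21 67 7f]
D1: mem[0x06..0x0c] <- [e5 2c 23 73 0f 21 67]
D2: mem[0x1a..0x1c] <- [21 67 fa]
query mem[0x1a]=0x21, mem[0x09]=0x73, mem[0x10]=0x93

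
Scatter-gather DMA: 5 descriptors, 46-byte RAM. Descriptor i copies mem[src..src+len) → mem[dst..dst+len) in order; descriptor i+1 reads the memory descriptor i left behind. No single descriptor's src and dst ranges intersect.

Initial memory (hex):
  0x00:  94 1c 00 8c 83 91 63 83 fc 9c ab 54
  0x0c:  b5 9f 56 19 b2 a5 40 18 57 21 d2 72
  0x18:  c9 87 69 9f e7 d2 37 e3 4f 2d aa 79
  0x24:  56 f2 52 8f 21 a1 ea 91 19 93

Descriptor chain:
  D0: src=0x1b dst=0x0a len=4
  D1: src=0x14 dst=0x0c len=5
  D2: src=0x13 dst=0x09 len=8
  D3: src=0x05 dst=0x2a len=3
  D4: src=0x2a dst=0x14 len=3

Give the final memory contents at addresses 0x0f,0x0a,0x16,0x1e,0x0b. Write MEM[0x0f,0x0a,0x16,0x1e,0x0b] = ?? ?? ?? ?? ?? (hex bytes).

  after D0: wrote 4B at 0x0a = 9fe7d237
  after D1: wrote 5B at 0x0c = 5721d272c9
  after D2: wrote 8B at 0x09 = 185721d272c98769
  after D3: wrote 3B at 0x2a = 916383
  after D4: wrote 3B at 0x14 = 916383
query mem[0x0f]=0x87, mem[0x0a]=0x57, mem[0x16]=0x83, mem[0x1e]=0x37, mem[0x0b]=0x21

MEM[0x0f,0x0a,0x16,0x1e,0x0b] = 87 57 83 37 21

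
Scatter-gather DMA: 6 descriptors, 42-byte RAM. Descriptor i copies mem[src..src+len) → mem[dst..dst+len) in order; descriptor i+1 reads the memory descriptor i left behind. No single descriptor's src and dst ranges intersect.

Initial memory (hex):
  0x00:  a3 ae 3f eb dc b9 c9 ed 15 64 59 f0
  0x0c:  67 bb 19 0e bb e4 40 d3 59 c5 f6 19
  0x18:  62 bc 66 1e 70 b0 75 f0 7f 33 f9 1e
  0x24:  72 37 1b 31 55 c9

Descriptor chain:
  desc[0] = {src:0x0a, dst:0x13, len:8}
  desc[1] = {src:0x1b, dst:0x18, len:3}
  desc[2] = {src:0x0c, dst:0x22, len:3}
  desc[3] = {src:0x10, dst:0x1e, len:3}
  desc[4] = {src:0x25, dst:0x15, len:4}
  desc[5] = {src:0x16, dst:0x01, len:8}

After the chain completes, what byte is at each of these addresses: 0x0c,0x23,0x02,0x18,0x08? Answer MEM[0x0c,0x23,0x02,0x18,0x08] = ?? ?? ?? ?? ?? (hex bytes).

MEM[0x0c,0x23,0x02,0x18,0x08] = 67 bb 31 55 b0

[0] 0x0a->0x13 len=8 : 59 f0 67 bb 19 0e bb e4
[1] 0x1b->0x18 len=3 : 1e 70 b0
[2] 0x0c->0x22 len=3 : 67 bb 19
[3] 0x10->0x1e len=3 : bb e4 40
[4] 0x25->0x15 len=4 : 37 1b 31 55
[5] 0x16->0x01 len=8 : 1b 31 55 70 b0 1e 70 b0
query mem[0x0c]=0x67, mem[0x23]=0xbb, mem[0x02]=0x31, mem[0x18]=0x55, mem[0x08]=0xb0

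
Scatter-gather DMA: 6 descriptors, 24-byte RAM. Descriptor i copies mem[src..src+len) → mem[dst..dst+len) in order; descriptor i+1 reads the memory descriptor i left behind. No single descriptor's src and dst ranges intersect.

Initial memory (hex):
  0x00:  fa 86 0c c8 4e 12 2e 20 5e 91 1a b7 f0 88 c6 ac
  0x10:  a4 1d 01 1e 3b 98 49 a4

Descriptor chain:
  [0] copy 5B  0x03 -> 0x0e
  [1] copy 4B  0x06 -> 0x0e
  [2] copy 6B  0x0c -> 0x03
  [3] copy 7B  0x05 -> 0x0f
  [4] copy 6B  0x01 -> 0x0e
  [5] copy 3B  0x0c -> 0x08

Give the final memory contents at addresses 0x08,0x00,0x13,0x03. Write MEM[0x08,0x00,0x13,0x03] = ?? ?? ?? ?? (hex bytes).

MEM[0x08,0x00,0x13,0x03] = f0 fa 20 f0

  after D0: wrote 5B at 0x0e = c84e122e20
  after D1: wrote 4B at 0x0e = 2e205e91
  after D2: wrote 6B at 0x03 = f0882e205e91
  after D3: wrote 7B at 0x0f = 2e205e91911ab7
  after D4: wrote 6B at 0x0e = 860cf0882e20
  after D5: wrote 3B at 0x08 = f08886
query mem[0x08]=0xf0, mem[0x00]=0xfa, mem[0x13]=0x20, mem[0x03]=0xf0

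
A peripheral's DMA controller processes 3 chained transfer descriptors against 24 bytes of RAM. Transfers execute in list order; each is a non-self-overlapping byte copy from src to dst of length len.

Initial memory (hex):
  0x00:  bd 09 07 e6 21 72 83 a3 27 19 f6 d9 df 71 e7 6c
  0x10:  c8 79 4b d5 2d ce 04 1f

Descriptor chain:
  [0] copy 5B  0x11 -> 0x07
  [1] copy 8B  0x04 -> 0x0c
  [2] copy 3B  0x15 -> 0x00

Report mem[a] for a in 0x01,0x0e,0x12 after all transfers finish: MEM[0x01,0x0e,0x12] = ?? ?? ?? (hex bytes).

[0] 0x11->0x07 len=5 : 79 4b d5 2d ce
[1] 0x04->0x0c len=8 : 21 72 83 79 4b d5 2d ce
[2] 0x15->0x00 len=3 : ce 04 1f
query mem[0x01]=0x04, mem[0x0e]=0x83, mem[0x12]=0x2d

MEM[0x01,0x0e,0x12] = 04 83 2d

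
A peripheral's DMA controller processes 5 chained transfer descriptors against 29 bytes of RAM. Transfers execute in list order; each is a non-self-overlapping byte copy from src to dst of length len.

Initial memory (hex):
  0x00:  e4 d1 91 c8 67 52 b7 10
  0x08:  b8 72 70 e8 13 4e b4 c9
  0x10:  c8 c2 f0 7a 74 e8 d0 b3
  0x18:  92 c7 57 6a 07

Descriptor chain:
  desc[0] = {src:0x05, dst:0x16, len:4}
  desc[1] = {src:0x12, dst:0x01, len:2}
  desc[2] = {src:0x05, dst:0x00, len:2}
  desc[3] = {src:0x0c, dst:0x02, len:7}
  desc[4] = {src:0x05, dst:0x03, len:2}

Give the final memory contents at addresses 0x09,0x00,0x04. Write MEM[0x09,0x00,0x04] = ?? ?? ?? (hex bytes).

  after D0: wrote 4B at 0x16 = 52b710b8
  after D1: wrote 2B at 0x01 = f07a
  after D2: wrote 2B at 0x00 = 52b7
  after D3: wrote 7B at 0x02 = 134eb4c9c8c2f0
  after D4: wrote 2B at 0x03 = c9c8
query mem[0x09]=0x72, mem[0x00]=0x52, mem[0x04]=0xc8

MEM[0x09,0x00,0x04] = 72 52 c8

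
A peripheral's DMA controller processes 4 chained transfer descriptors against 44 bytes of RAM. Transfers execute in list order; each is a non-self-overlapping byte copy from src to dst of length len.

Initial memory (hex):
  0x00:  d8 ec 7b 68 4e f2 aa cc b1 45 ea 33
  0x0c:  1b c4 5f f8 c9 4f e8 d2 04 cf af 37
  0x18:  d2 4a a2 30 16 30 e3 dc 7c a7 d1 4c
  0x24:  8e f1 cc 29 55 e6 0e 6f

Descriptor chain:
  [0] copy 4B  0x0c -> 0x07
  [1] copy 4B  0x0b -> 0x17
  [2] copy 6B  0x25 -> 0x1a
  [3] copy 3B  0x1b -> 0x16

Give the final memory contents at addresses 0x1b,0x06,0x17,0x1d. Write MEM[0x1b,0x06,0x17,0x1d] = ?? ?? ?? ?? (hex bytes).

D0: mem[0x07..0x0a] <- [1b c4 5f f8]
D1: mem[0x17..0x1a] <- [33 1b c4 5f]
D2: mem[0x1a..0x1f] <- [f1 cc 29 55 e6 0e]
D3: mem[0x16..0x18] <- [cc 29 55]
query mem[0x1b]=0xcc, mem[0x06]=0xaa, mem[0x17]=0x29, mem[0x1d]=0x55

MEM[0x1b,0x06,0x17,0x1d] = cc aa 29 55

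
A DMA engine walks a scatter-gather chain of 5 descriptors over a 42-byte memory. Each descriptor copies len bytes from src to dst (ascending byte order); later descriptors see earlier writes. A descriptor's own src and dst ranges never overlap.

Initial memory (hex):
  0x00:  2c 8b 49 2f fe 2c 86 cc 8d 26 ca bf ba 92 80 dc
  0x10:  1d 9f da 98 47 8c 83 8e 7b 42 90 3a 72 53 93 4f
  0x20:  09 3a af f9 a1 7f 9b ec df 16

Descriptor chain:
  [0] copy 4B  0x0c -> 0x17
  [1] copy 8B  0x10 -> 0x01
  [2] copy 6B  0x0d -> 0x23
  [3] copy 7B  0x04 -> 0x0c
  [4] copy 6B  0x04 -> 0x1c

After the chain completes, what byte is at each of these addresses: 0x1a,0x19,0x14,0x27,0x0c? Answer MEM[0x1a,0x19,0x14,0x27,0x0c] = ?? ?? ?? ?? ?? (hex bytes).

D0: mem[0x17..0x1a] <- [ba 92 80 dc]
D1: mem[0x01..0x08] <- [1d 9f da 98 47 8c 83 ba]
D2: mem[0x23..0x28] <- [92 80 dc 1d 9f da]
D3: mem[0x0c..0x12] <- [98 47 8c 83 ba 26 ca]
D4: mem[0x1c..0x21] <- [98 47 8c 83 ba 26]
query mem[0x1a]=0xdc, mem[0x19]=0x80, mem[0x14]=0x47, mem[0x27]=0x9f, mem[0x0c]=0x98

MEM[0x1a,0x19,0x14,0x27,0x0c] = dc 80 47 9f 98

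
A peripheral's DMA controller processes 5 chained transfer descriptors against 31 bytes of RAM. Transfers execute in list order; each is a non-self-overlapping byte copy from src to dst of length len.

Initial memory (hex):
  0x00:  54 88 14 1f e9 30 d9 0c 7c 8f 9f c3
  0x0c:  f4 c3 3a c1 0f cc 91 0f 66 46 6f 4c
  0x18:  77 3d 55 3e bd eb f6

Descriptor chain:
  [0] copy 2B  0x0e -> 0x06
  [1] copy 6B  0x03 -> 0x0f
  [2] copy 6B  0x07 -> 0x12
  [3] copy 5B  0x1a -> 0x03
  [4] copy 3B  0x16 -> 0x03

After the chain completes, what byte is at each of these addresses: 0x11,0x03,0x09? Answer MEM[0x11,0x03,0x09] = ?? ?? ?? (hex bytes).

MEM[0x11,0x03,0x09] = 30 c3 8f

[0] 0x0e->0x06 len=2 : 3a c1
[1] 0x03->0x0f len=6 : 1f e9 30 3a c1 7c
[2] 0x07->0x12 len=6 : c1 7c 8f 9f c3 f4
[3] 0x1a->0x03 len=5 : 55 3e bd eb f6
[4] 0x16->0x03 len=3 : c3 f4 77
query mem[0x11]=0x30, mem[0x03]=0xc3, mem[0x09]=0x8f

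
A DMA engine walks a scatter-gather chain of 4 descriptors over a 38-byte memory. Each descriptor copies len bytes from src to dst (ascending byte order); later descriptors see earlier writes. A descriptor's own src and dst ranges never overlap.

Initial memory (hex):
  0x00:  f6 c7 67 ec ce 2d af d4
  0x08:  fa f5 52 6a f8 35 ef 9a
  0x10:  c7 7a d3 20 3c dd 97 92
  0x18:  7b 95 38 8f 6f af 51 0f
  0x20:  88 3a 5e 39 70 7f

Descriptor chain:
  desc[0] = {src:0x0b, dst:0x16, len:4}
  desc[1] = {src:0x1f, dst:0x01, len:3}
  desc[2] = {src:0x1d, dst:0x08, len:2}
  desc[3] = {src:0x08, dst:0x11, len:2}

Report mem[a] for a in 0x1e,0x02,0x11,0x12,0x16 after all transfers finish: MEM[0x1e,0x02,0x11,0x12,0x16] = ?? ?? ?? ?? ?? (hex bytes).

MEM[0x1e,0x02,0x11,0x12,0x16] = 51 88 af 51 6a

  after D0: wrote 4B at 0x16 = 6af835ef
  after D1: wrote 3B at 0x01 = 0f883a
  after D2: wrote 2B at 0x08 = af51
  after D3: wrote 2B at 0x11 = af51
query mem[0x1e]=0x51, mem[0x02]=0x88, mem[0x11]=0xaf, mem[0x12]=0x51, mem[0x16]=0x6a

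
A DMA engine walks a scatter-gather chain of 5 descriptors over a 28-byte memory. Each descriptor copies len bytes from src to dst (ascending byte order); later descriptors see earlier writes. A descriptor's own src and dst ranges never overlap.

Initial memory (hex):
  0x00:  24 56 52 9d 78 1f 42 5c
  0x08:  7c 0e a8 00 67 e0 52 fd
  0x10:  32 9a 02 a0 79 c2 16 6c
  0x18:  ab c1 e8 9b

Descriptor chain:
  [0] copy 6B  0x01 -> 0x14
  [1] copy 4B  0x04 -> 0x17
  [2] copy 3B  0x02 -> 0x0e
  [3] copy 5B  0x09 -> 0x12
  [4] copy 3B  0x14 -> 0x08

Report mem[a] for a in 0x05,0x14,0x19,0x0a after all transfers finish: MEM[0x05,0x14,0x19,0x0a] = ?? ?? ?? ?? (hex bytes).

#0 dst[0x14+6] := {0x56,0x52,0x9d,0x78,0x1f,0x42}
#1 dst[0x17+4] := {0x78,0x1f,0x42,0x5c}
#2 dst[0x0e+3] := {0x52,0x9d,0x78}
#3 dst[0x12+5] := {0x0e,0xa8,0x00,0x67,0xe0}
#4 dst[0x08+3] := {0x00,0x67,0xe0}
query mem[0x05]=0x1f, mem[0x14]=0x00, mem[0x19]=0x42, mem[0x0a]=0xe0

MEM[0x05,0x14,0x19,0x0a] = 1f 00 42 e0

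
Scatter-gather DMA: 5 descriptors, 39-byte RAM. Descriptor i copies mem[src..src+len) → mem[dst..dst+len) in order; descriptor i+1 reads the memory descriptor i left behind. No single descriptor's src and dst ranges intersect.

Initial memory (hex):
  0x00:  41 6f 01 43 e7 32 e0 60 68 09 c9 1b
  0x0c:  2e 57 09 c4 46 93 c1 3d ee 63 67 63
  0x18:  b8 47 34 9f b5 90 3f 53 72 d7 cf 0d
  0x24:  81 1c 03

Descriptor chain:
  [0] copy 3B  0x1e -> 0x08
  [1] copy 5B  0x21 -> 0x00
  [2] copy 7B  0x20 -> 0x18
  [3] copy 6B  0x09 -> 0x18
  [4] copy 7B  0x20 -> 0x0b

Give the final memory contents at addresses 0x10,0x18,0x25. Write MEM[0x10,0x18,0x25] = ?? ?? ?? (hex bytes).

MEM[0x10,0x18,0x25] = 1c 53 1c

[0] 0x1e->0x08 len=3 : 3f 53 72
[1] 0x21->0x00 len=5 : d7 cf 0d 81 1c
[2] 0x20->0x18 len=7 : 72 d7 cf 0d 81 1c 03
[3] 0x09->0x18 len=6 : 53 72 1b 2e 57 09
[4] 0x20->0x0b len=7 : 72 d7 cf 0d 81 1c 03
query mem[0x10]=0x1c, mem[0x18]=0x53, mem[0x25]=0x1c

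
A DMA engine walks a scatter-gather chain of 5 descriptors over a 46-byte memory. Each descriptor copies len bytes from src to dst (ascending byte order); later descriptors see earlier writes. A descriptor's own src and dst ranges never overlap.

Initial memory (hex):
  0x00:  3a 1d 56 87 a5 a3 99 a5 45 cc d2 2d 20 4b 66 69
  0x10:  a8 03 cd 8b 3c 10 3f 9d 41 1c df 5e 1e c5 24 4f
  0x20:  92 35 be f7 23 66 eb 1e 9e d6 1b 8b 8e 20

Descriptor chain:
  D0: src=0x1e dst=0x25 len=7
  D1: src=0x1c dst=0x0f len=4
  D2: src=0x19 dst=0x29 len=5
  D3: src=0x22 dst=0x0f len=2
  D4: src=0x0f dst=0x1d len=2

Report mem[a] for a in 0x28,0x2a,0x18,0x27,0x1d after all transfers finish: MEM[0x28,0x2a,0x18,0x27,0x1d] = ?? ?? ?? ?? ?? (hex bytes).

D0: mem[0x25..0x2b] <- [24 4f 92 35 be f7 23]
D1: mem[0x0f..0x12] <- [1e c5 24 4f]
D2: mem[0x29..0x2d] <- [1c df 5e 1e c5]
D3: mem[0x0f..0x10] <- [be f7]
D4: mem[0x1d..0x1e] <- [be f7]
query mem[0x28]=0x35, mem[0x2a]=0xdf, mem[0x18]=0x41, mem[0x27]=0x92, mem[0x1d]=0xbe

MEM[0x28,0x2a,0x18,0x27,0x1d] = 35 df 41 92 be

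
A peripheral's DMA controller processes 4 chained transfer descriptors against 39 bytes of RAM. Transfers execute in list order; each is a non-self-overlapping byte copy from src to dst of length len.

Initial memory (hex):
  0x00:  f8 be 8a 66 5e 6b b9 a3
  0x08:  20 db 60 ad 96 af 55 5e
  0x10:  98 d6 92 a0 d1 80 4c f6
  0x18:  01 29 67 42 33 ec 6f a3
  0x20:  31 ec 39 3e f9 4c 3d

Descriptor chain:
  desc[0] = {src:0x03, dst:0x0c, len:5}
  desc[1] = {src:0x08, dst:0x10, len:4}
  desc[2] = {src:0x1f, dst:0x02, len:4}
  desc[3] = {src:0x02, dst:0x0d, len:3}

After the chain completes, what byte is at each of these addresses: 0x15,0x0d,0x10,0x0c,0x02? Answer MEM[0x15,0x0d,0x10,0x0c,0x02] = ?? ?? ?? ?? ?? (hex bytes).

#0 dst[0x0c+5] := {0x66,0x5e,0x6b,0xb9,0xa3}
#1 dst[0x10+4] := {0x20,0xdb,0x60,0xad}
#2 dst[0x02+4] := {0xa3,0x31,0xec,0x39}
#3 dst[0x0d+3] := {0xa3,0x31,0xec}
query mem[0x15]=0x80, mem[0x0d]=0xa3, mem[0x10]=0x20, mem[0x0c]=0x66, mem[0x02]=0xa3

MEM[0x15,0x0d,0x10,0x0c,0x02] = 80 a3 20 66 a3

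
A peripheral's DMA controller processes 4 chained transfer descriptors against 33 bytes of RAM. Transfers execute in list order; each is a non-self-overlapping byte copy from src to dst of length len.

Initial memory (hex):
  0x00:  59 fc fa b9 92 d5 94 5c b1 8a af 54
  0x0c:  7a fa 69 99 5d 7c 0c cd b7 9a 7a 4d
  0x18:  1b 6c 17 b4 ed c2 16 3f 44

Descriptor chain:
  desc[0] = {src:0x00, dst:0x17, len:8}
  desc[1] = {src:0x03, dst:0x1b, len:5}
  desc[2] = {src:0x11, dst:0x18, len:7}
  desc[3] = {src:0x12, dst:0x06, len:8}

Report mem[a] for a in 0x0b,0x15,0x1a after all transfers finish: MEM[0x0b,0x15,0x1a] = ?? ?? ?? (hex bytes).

  after D0: wrote 8B at 0x17 = 59fcfab992d5945c
  after D1: wrote 5B at 0x1b = b992d5945c
  after D2: wrote 7B at 0x18 = 7c0ccdb79a7a59
  after D3: wrote 8B at 0x06 = 0ccdb79a7a597c0c
query mem[0x0b]=0x59, mem[0x15]=0x9a, mem[0x1a]=0xcd

MEM[0x0b,0x15,0x1a] = 59 9a cd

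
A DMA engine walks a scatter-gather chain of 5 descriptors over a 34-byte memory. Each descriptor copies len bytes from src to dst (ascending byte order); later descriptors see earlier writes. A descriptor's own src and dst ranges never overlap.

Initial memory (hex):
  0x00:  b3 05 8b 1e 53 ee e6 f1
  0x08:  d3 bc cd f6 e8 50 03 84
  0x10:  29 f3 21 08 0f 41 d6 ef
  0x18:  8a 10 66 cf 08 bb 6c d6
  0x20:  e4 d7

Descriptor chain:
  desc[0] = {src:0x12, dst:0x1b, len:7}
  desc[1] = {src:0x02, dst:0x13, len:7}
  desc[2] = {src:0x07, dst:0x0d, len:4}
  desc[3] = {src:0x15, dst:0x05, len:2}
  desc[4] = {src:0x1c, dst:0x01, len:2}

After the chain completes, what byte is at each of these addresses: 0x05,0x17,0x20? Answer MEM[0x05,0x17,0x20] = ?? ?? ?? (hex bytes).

#0 dst[0x1b+7] := {0x21,0x08,0x0f,0x41,0xd6,0xef,0x8a}
#1 dst[0x13+7] := {0x8b,0x1e,0x53,0xee,0xe6,0xf1,0xd3}
#2 dst[0x0d+4] := {0xf1,0xd3,0xbc,0xcd}
#3 dst[0x05+2] := {0x53,0xee}
#4 dst[0x01+2] := {0x08,0x0f}
query mem[0x05]=0x53, mem[0x17]=0xe6, mem[0x20]=0xef

MEM[0x05,0x17,0x20] = 53 e6 ef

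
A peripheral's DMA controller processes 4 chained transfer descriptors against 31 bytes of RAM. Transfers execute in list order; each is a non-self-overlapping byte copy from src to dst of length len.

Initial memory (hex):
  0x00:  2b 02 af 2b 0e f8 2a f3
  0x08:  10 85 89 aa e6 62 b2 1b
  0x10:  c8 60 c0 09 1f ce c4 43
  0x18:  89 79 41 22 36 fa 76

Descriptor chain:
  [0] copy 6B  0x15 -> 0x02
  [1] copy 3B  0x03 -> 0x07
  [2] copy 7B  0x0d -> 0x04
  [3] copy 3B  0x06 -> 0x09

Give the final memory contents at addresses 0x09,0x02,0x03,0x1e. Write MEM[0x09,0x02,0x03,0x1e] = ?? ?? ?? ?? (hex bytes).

MEM[0x09,0x02,0x03,0x1e] = 1b ce c4 76

D0: mem[0x02..0x07] <- [ce c4 43 89 79 41]
D1: mem[0x07..0x09] <- [c4 43 89]
D2: mem[0x04..0x0a] <- [62 b2 1b c8 60 c0 09]
D3: mem[0x09..0x0b] <- [1b c8 60]
query mem[0x09]=0x1b, mem[0x02]=0xce, mem[0x03]=0xc4, mem[0x1e]=0x76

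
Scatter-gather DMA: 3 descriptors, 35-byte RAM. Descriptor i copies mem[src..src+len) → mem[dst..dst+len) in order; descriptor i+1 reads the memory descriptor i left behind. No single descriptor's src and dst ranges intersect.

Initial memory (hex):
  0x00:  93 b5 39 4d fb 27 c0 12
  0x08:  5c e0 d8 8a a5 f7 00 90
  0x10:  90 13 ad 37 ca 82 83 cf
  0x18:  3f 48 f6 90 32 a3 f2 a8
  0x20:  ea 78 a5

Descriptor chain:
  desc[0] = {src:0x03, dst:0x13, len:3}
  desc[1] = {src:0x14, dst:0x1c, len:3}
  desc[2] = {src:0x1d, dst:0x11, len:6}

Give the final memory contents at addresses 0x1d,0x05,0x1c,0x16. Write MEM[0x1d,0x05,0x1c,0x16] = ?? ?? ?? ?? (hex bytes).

MEM[0x1d,0x05,0x1c,0x16] = 27 27 fb a5

D0: mem[0x13..0x15] <- [4d fb 27]
D1: mem[0x1c..0x1e] <- [fb 27 83]
D2: mem[0x11..0x16] <- [27 83 a8 ea 78 a5]
query mem[0x1d]=0x27, mem[0x05]=0x27, mem[0x1c]=0xfb, mem[0x16]=0xa5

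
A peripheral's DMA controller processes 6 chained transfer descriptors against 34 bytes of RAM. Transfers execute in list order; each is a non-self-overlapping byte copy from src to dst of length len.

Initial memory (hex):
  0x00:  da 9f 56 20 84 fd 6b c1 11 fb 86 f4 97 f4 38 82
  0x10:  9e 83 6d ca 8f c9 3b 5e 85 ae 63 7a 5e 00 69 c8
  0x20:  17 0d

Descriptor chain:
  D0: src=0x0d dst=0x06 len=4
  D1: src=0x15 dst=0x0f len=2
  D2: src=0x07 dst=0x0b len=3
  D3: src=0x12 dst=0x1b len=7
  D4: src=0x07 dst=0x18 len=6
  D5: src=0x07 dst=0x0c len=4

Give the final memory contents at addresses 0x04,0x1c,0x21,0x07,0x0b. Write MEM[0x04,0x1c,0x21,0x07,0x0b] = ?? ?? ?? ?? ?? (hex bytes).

MEM[0x04,0x1c,0x21,0x07,0x0b] = 84 38 85 38 38

  after D0: wrote 4B at 0x06 = f438829e
  after D1: wrote 2B at 0x0f = c93b
  after D2: wrote 3B at 0x0b = 38829e
  after D3: wrote 7B at 0x1b = 6dca8fc93b5e85
  after D4: wrote 6B at 0x18 = 38829e863882
  after D5: wrote 4B at 0x0c = 38829e86
query mem[0x04]=0x84, mem[0x1c]=0x38, mem[0x21]=0x85, mem[0x07]=0x38, mem[0x0b]=0x38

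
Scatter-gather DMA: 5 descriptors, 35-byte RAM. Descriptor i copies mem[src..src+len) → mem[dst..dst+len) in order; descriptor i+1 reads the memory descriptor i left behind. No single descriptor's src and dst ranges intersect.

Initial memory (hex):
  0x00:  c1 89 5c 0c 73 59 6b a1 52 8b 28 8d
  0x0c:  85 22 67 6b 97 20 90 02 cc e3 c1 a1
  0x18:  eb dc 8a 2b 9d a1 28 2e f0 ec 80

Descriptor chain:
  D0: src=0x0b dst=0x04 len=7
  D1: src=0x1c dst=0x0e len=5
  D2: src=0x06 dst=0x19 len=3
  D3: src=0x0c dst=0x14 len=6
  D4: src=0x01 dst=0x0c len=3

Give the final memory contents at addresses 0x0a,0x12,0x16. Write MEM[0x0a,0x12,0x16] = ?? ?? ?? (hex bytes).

D0: mem[0x04..0x0a] <- [8d 85 22 67 6b 97 20]
D1: mem[0x0e..0x12] <- [9d a1 28 2e f0]
D2: mem[0x19..0x1b] <- [22 67 6b]
D3: mem[0x14..0x19] <- [85 22 9d a1 28 2e]
D4: mem[0x0c..0x0e] <- [89 5c 0c]
query mem[0x0a]=0x20, mem[0x12]=0xf0, mem[0x16]=0x9d

MEM[0x0a,0x12,0x16] = 20 f0 9d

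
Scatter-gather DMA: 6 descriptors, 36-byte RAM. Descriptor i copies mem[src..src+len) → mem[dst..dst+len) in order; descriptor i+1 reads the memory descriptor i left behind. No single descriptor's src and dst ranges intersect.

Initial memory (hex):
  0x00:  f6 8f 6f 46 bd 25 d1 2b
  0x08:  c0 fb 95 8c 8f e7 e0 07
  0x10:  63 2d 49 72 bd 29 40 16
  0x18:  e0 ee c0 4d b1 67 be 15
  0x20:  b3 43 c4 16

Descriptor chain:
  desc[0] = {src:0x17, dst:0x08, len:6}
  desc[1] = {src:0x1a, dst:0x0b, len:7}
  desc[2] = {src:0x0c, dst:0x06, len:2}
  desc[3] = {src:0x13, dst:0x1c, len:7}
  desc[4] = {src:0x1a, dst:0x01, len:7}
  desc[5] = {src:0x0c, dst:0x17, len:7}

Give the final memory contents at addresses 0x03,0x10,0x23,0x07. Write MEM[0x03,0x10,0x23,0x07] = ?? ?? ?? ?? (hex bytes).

  after D0: wrote 6B at 0x08 = 16e0eec04db1
  after D1: wrote 7B at 0x0b = c04db167be15b3
  after D2: wrote 2B at 0x06 = 4db1
  after D3: wrote 7B at 0x1c = 72bd294016e0ee
  after D4: wrote 7B at 0x01 = c04d72bd294016
  after D5: wrote 7B at 0x17 = 4db167be15b349
query mem[0x03]=0x72, mem[0x10]=0x15, mem[0x23]=0x16, mem[0x07]=0x16

MEM[0x03,0x10,0x23,0x07] = 72 15 16 16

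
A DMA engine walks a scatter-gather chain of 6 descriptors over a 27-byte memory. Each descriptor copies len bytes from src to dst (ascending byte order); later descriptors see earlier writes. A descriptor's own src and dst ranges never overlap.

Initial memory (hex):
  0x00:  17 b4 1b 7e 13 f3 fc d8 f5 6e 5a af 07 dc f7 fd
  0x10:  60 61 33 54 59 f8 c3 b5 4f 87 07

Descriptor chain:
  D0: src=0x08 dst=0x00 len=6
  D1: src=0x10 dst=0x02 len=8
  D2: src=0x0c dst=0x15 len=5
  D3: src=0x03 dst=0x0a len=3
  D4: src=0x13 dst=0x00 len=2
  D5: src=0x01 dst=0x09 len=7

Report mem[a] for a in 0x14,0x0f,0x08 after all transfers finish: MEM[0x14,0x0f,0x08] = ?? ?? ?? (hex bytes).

  after D0: wrote 6B at 0x00 = f56e5aaf07dc
  after D1: wrote 8B at 0x02 = 6061335459f8c3b5
  after D2: wrote 5B at 0x15 = 07dcf7fd60
  after D3: wrote 3B at 0x0a = 613354
  after D4: wrote 2B at 0x00 = 5459
  after D5: wrote 7B at 0x09 = 596061335459f8
query mem[0x14]=0x59, mem[0x0f]=0xf8, mem[0x08]=0xc3

MEM[0x14,0x0f,0x08] = 59 f8 c3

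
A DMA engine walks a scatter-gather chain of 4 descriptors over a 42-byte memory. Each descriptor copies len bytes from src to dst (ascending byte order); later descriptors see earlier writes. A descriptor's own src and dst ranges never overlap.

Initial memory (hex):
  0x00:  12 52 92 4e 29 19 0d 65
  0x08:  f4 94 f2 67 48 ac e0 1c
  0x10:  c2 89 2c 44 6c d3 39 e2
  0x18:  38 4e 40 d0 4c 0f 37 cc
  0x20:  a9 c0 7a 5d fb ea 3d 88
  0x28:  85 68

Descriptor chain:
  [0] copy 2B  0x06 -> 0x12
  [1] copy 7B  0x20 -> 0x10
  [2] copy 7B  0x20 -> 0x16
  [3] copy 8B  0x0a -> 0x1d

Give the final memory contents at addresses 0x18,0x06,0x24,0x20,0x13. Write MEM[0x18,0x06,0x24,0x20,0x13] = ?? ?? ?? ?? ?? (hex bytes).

#0 dst[0x12+2] := {0x0d,0x65}
#1 dst[0x10+7] := {0xa9,0xc0,0x7a,0x5d,0xfb,0xea,0x3d}
#2 dst[0x16+7] := {0xa9,0xc0,0x7a,0x5d,0xfb,0xea,0x3d}
#3 dst[0x1d+8] := {0xf2,0x67,0x48,0xac,0xe0,0x1c,0xa9,0xc0}
query mem[0x18]=0x7a, mem[0x06]=0x0d, mem[0x24]=0xc0, mem[0x20]=0xac, mem[0x13]=0x5d

MEM[0x18,0x06,0x24,0x20,0x13] = 7a 0d c0 ac 5d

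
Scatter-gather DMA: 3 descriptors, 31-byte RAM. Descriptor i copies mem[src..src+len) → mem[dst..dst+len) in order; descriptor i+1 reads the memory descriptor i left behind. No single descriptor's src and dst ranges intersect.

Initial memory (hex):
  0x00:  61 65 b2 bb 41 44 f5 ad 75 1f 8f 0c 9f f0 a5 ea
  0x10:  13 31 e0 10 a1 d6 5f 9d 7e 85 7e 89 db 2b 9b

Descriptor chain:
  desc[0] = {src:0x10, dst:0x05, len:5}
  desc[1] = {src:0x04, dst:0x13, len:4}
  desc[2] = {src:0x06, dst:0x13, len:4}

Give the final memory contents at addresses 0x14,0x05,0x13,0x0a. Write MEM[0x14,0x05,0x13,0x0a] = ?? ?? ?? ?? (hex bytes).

  after D0: wrote 5B at 0x05 = 1331e010a1
  after D1: wrote 4B at 0x13 = 411331e0
  after D2: wrote 4B at 0x13 = 31e010a1
query mem[0x14]=0xe0, mem[0x05]=0x13, mem[0x13]=0x31, mem[0x0a]=0x8f

MEM[0x14,0x05,0x13,0x0a] = e0 13 31 8f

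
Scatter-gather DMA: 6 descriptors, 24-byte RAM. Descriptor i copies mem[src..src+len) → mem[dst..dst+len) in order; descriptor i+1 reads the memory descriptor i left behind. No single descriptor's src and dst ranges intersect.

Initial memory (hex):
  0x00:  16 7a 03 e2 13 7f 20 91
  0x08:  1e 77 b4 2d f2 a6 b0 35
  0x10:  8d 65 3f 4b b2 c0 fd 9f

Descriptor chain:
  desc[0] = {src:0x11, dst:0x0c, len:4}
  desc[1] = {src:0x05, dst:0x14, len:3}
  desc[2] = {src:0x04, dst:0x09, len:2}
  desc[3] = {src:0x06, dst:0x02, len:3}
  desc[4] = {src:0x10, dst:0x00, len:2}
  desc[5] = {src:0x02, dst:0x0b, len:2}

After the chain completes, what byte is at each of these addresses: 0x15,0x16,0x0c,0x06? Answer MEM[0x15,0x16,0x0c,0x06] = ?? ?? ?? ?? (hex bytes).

MEM[0x15,0x16,0x0c,0x06] = 20 91 91 20

[0] 0x11->0x0c len=4 : 65 3f 4b b2
[1] 0x05->0x14 len=3 : 7f 20 91
[2] 0x04->0x09 len=2 : 13 7f
[3] 0x06->0x02 len=3 : 20 91 1e
[4] 0x10->0x00 len=2 : 8d 65
[5] 0x02->0x0b len=2 : 20 91
query mem[0x15]=0x20, mem[0x16]=0x91, mem[0x0c]=0x91, mem[0x06]=0x20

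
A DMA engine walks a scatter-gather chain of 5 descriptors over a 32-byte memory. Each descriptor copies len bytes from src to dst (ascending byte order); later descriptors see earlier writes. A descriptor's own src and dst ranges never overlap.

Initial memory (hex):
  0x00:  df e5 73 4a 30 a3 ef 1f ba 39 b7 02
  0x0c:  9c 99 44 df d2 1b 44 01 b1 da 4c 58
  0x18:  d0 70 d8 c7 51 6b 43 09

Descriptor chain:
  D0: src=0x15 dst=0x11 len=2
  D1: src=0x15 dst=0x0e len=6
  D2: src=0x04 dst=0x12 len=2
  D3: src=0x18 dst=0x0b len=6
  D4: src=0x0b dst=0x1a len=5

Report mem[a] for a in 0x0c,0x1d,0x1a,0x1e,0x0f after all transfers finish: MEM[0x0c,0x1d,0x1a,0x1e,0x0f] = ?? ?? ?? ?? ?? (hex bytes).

MEM[0x0c,0x1d,0x1a,0x1e,0x0f] = 70 c7 d0 51 51

  after D0: wrote 2B at 0x11 = da4c
  after D1: wrote 6B at 0x0e = da4c58d070d8
  after D2: wrote 2B at 0x12 = 30a3
  after D3: wrote 6B at 0x0b = d070d8c7516b
  after D4: wrote 5B at 0x1a = d070d8c751
query mem[0x0c]=0x70, mem[0x1d]=0xc7, mem[0x1a]=0xd0, mem[0x1e]=0x51, mem[0x0f]=0x51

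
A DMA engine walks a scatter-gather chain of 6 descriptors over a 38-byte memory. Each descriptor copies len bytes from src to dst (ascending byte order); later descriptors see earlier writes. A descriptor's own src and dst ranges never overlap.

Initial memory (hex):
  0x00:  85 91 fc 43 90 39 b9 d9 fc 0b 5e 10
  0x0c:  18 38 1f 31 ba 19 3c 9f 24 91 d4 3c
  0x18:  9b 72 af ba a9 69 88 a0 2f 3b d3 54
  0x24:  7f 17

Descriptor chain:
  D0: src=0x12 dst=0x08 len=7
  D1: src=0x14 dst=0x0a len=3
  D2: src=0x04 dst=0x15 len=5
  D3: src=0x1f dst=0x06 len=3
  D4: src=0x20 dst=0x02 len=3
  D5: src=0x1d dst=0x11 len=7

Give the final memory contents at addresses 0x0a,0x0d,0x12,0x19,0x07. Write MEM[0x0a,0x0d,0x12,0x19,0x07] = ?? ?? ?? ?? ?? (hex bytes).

MEM[0x0a,0x0d,0x12,0x19,0x07] = 24 3c 88 3c 2f

  after D0: wrote 7B at 0x08 = 3c9f2491d43c9b
  after D1: wrote 3B at 0x0a = 2491d4
  after D2: wrote 5B at 0x15 = 9039b9d93c
  after D3: wrote 3B at 0x06 = a02f3b
  after D4: wrote 3B at 0x02 = 2f3bd3
  after D5: wrote 7B at 0x11 = 6988a02f3bd354
query mem[0x0a]=0x24, mem[0x0d]=0x3c, mem[0x12]=0x88, mem[0x19]=0x3c, mem[0x07]=0x2f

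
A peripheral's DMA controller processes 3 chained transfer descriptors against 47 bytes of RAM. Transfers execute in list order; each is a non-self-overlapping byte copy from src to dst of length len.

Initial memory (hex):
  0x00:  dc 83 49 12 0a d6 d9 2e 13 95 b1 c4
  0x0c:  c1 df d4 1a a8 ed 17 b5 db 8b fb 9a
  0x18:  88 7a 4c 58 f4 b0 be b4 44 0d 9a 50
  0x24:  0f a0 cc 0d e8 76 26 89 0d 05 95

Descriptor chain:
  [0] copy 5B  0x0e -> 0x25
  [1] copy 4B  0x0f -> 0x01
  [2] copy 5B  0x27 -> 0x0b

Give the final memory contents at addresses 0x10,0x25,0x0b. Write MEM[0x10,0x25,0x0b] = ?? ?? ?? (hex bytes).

#0 dst[0x25+5] := {0xd4,0x1a,0xa8,0xed,0x17}
#1 dst[0x01+4] := {0x1a,0xa8,0xed,0x17}
#2 dst[0x0b+5] := {0xa8,0xed,0x17,0x26,0x89}
query mem[0x10]=0xa8, mem[0x25]=0xd4, mem[0x0b]=0xa8

MEM[0x10,0x25,0x0b] = a8 d4 a8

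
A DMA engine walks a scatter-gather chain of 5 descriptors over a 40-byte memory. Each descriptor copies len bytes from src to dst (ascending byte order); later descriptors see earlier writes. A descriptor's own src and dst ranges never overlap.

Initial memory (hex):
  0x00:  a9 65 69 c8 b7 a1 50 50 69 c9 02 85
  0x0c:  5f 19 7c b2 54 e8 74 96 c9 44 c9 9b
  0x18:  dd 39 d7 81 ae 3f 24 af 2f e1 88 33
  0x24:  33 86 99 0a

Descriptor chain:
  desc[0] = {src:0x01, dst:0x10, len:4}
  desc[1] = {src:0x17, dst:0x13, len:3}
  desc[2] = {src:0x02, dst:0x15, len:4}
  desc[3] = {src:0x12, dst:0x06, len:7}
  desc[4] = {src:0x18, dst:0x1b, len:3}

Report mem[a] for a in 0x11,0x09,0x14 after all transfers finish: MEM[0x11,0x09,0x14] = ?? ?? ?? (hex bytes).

MEM[0x11,0x09,0x14] = 69 69 dd

[0] 0x01->0x10 len=4 : 65 69 c8 b7
[1] 0x17->0x13 len=3 : 9b dd 39
[2] 0x02->0x15 len=4 : 69 c8 b7 a1
[3] 0x12->0x06 len=7 : c8 9b dd 69 c8 b7 a1
[4] 0x18->0x1b len=3 : a1 39 d7
query mem[0x11]=0x69, mem[0x09]=0x69, mem[0x14]=0xdd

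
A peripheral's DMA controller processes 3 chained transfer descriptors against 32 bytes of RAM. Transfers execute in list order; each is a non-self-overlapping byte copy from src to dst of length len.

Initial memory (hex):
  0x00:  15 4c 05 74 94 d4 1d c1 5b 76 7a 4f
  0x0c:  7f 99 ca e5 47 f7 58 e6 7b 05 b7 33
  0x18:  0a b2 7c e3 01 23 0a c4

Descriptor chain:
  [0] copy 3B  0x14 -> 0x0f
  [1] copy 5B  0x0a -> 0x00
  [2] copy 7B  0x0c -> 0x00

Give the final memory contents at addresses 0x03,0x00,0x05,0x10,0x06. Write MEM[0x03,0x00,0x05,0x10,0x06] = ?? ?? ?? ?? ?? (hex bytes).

#0 dst[0x0f+3] := {0x7b,0x05,0xb7}
#1 dst[0x00+5] := {0x7a,0x4f,0x7f,0x99,0xca}
#2 dst[0x00+7] := {0x7f,0x99,0xca,0x7b,0x05,0xb7,0x58}
query mem[0x03]=0x7b, mem[0x00]=0x7f, mem[0x05]=0xb7, mem[0x10]=0x05, mem[0x06]=0x58

MEM[0x03,0x00,0x05,0x10,0x06] = 7b 7f b7 05 58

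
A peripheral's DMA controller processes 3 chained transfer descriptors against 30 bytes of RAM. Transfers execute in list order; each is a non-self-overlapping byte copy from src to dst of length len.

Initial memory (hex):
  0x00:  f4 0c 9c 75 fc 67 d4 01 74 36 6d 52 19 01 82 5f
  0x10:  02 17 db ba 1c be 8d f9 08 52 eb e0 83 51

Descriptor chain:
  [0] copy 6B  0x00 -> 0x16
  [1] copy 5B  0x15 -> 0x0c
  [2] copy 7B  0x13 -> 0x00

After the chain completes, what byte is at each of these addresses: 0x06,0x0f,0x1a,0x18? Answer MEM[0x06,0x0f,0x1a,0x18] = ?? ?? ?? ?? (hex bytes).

MEM[0x06,0x0f,0x1a,0x18] = 75 9c fc 9c

  after D0: wrote 6B at 0x16 = f40c9c75fc67
  after D1: wrote 5B at 0x0c = bef40c9c75
  after D2: wrote 7B at 0x00 = ba1cbef40c9c75
query mem[0x06]=0x75, mem[0x0f]=0x9c, mem[0x1a]=0xfc, mem[0x18]=0x9c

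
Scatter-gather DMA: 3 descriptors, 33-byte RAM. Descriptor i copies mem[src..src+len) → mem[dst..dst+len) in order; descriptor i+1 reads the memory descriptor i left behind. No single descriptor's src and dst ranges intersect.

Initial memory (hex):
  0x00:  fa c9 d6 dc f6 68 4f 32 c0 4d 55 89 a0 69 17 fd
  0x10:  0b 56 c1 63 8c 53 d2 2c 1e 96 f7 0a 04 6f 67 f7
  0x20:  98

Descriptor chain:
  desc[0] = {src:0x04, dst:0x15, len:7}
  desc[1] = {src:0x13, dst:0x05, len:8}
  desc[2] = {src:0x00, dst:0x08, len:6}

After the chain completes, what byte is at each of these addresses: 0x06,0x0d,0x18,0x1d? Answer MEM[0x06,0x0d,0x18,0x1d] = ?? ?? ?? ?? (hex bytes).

  after D0: wrote 7B at 0x15 = f6684f32c04d55
  after D1: wrote 8B at 0x05 = 638cf6684f32c04d
  after D2: wrote 6B at 0x08 = fac9d6dcf663
query mem[0x06]=0x8c, mem[0x0d]=0x63, mem[0x18]=0x32, mem[0x1d]=0x6f

MEM[0x06,0x0d,0x18,0x1d] = 8c 63 32 6f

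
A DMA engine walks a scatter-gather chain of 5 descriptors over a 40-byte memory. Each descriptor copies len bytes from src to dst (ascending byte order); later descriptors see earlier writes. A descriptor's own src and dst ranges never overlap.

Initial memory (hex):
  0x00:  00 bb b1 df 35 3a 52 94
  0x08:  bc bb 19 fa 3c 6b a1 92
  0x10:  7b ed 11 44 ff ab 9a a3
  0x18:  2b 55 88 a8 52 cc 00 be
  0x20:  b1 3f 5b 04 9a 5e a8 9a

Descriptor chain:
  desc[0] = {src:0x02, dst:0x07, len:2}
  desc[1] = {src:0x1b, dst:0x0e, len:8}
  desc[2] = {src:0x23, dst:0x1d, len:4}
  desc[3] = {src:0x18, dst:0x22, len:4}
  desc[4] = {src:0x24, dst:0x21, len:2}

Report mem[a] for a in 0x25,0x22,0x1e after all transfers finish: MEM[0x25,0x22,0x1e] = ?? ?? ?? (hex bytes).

MEM[0x25,0x22,0x1e] = a8 a8 9a

[0] 0x02->0x07 len=2 : b1 df
[1] 0x1b->0x0e len=8 : a8 52 cc 00 be b1 3f 5b
[2] 0x23->0x1d len=4 : 04 9a 5e a8
[3] 0x18->0x22 len=4 : 2b 55 88 a8
[4] 0x24->0x21 len=2 : 88 a8
query mem[0x25]=0xa8, mem[0x22]=0xa8, mem[0x1e]=0x9a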